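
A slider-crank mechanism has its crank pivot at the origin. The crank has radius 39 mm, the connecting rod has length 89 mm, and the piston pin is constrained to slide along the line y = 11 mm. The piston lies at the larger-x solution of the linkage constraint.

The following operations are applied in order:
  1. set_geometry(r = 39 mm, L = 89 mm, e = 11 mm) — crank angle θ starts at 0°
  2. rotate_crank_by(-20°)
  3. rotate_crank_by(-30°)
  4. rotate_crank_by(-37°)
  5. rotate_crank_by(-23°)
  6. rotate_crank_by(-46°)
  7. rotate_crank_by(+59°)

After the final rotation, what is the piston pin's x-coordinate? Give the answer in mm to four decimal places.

69.0711

set_geometry: r = 39 mm, L = 89 mm, e = 11 mm; θ ← 0°
rotate_crank_by(-20°): θ ← 0° -20° = -20°
rotate_crank_by(-30°): θ ← -20° -30° = -50°
rotate_crank_by(-37°): θ ← -50° -37° = -87°
rotate_crank_by(-23°): θ ← -87° -23° = -110°
rotate_crank_by(-46°): θ ← -110° -46° = -156°
rotate_crank_by(+59°): θ ← -156° +59° = -97°
crank pin P = (r cos θ, r sin θ) = (-4.752904, -38.709300)
h = r sin θ − e = -38.709300 − 11 = -49.709300
x = r cos θ + √(L² − h²) = -4.752904 + √(7921.0 − 2471.0145) = -4.752904 + 73.824017 = 69.071113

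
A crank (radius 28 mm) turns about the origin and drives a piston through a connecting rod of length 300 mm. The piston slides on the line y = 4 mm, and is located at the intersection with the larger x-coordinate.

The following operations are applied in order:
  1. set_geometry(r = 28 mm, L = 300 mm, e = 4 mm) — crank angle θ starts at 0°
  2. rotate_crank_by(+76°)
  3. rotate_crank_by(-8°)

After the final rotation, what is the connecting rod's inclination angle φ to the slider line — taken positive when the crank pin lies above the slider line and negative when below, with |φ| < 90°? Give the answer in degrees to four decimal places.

set_geometry: r = 28 mm, L = 300 mm, e = 4 mm; θ ← 0°
rotate_crank_by(+76°): θ ← 0° +76° = 76°
rotate_crank_by(-8°): θ ← 76° -8° = 68°
crank pin P = (r cos θ, r sin θ) = (10.488985, 25.961148)
h = r sin θ − e = 25.961148 − 4 = 21.961148
sin φ = h / L = 21.961148 / 300 = 0.07320383
φ = arcsin(0.07320383) = 4.198025°

4.1980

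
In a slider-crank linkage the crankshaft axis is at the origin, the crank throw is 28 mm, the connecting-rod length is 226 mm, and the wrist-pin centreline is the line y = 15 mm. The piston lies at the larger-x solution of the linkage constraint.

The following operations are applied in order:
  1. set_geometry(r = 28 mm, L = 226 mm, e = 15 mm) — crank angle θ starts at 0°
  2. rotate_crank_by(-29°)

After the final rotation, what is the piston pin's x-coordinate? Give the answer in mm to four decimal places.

set_geometry: r = 28 mm, L = 226 mm, e = 15 mm; θ ← 0°
rotate_crank_by(-29°): θ ← 0° -29° = -29°
crank pin P = (r cos θ, r sin θ) = (24.489352, -13.574669)
h = r sin θ − e = -13.574669 − 15 = -28.574669
x = r cos θ + √(L² − h²) = 24.489352 + √(51076.0 − 816.5117) = 24.489352 + 224.186280 = 248.675632

248.6756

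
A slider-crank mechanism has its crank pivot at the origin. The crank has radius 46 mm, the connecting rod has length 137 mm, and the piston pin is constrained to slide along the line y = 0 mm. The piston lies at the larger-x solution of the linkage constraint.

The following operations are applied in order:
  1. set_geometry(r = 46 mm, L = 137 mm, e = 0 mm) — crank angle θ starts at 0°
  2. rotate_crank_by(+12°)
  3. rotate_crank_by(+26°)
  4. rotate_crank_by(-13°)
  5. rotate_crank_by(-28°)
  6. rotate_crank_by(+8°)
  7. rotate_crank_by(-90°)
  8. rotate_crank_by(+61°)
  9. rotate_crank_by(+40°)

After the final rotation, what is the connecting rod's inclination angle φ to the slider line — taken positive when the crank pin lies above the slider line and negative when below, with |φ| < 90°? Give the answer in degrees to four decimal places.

set_geometry: r = 46 mm, L = 137 mm, e = 0 mm; θ ← 0°
rotate_crank_by(+12°): θ ← 0° +12° = 12°
rotate_crank_by(+26°): θ ← 12° +26° = 38°
rotate_crank_by(-13°): θ ← 38° -13° = 25°
rotate_crank_by(-28°): θ ← 25° -28° = -3°
rotate_crank_by(+8°): θ ← -3° +8° = 5°
rotate_crank_by(-90°): θ ← 5° -90° = -85°
rotate_crank_by(+61°): θ ← -85° +61° = -24°
rotate_crank_by(+40°): θ ← -24° +40° = 16°
crank pin P = (r cos θ, r sin θ) = (44.218038, 12.679318)
h = r sin θ − e = 12.679318 − 0 = 12.679318
sin φ = h / L = 12.679318 / 137 = 0.09254977
φ = arcsin(0.09254977) = 5.310311°

5.3103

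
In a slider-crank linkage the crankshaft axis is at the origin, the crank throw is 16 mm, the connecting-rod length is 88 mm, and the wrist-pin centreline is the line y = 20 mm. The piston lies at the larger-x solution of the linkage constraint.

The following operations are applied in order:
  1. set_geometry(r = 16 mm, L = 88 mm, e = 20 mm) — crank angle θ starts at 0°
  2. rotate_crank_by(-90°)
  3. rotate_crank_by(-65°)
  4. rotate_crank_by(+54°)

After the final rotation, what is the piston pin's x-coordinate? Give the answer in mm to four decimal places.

set_geometry: r = 16 mm, L = 88 mm, e = 20 mm; θ ← 0°
rotate_crank_by(-90°): θ ← 0° -90° = -90°
rotate_crank_by(-65°): θ ← -90° -65° = -155°
rotate_crank_by(+54°): θ ← -155° +54° = -101°
crank pin P = (r cos θ, r sin θ) = (-3.052944, -15.706035)
h = r sin θ − e = -15.706035 − 20 = -35.706035
x = r cos θ + √(L² − h²) = -3.052944 + √(7744.0 − 1274.9209) = -3.052944 + 80.430585 = 77.377641

77.3776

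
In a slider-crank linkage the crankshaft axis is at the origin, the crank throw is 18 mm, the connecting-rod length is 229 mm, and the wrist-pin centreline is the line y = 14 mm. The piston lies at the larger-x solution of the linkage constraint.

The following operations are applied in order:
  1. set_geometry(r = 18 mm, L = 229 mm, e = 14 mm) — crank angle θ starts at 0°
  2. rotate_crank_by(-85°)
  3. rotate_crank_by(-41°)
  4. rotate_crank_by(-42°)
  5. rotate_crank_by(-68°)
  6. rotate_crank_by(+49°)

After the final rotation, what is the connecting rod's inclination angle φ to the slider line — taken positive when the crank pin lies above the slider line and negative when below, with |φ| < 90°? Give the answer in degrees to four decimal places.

set_geometry: r = 18 mm, L = 229 mm, e = 14 mm; θ ← 0°
rotate_crank_by(-85°): θ ← 0° -85° = -85°
rotate_crank_by(-41°): θ ← -85° -41° = -126°
rotate_crank_by(-42°): θ ← -126° -42° = -168°
rotate_crank_by(-68°): θ ← -168° -68° = -236°
rotate_crank_by(+49°): θ ← -236° +49° = -187°
crank pin P = (r cos θ, r sin θ) = (-17.865831, 2.193648)
h = r sin θ − e = 2.193648 − 14 = -11.806352
sin φ = h / L = -11.806352 / 229 = -0.05155612
φ = arcsin(-0.05155612) = -2.955258°

-2.9553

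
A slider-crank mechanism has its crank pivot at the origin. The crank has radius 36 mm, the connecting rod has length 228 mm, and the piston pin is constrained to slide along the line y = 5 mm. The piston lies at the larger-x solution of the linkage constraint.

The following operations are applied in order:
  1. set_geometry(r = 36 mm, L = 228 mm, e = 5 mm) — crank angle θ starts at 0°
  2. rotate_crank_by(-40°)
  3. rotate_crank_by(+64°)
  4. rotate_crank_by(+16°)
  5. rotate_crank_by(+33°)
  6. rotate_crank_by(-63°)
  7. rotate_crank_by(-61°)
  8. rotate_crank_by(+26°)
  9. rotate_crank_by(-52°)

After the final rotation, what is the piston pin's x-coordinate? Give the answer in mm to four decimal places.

set_geometry: r = 36 mm, L = 228 mm, e = 5 mm; θ ← 0°
rotate_crank_by(-40°): θ ← 0° -40° = -40°
rotate_crank_by(+64°): θ ← -40° +64° = 24°
rotate_crank_by(+16°): θ ← 24° +16° = 40°
rotate_crank_by(+33°): θ ← 40° +33° = 73°
rotate_crank_by(-63°): θ ← 73° -63° = 10°
rotate_crank_by(-61°): θ ← 10° -61° = -51°
rotate_crank_by(+26°): θ ← -51° +26° = -25°
rotate_crank_by(-52°): θ ← -25° -52° = -77°
crank pin P = (r cos θ, r sin θ) = (8.098238, -35.077322)
h = r sin θ − e = -35.077322 − 5 = -40.077322
x = r cos θ + √(L² − h²) = 8.098238 + √(51984.0 − 1606.1918) = 8.098238 + 224.450013 = 232.548251

232.5483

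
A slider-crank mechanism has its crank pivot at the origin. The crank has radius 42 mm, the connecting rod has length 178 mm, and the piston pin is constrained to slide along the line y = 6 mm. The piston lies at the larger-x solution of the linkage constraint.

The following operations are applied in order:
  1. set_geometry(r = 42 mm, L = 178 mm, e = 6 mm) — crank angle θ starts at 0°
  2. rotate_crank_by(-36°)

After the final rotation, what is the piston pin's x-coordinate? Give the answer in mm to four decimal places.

set_geometry: r = 42 mm, L = 178 mm, e = 6 mm; θ ← 0°
rotate_crank_by(-36°): θ ← 0° -36° = -36°
crank pin P = (r cos θ, r sin θ) = (33.978714, -24.686981)
h = r sin θ − e = -24.686981 − 6 = -30.686981
x = r cos θ + √(L² − h²) = 33.978714 + √(31684.0 − 941.6908) = 33.978714 + 175.334849 = 209.313563

209.3136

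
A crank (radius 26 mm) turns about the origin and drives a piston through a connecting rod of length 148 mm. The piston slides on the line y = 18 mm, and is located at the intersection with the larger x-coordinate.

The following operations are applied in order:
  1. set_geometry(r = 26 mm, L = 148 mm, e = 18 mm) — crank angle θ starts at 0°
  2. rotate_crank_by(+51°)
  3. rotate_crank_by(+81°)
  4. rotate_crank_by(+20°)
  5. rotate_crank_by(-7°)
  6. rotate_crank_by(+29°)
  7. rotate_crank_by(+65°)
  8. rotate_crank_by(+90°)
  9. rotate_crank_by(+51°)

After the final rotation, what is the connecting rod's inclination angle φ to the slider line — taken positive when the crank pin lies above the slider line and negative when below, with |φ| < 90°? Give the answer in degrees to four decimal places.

set_geometry: r = 26 mm, L = 148 mm, e = 18 mm; θ ← 0°
rotate_crank_by(+51°): θ ← 0° +51° = 51°
rotate_crank_by(+81°): θ ← 51° +81° = 132°
rotate_crank_by(+20°): θ ← 132° +20° = 152°
rotate_crank_by(-7°): θ ← 152° -7° = 145°
rotate_crank_by(+29°): θ ← 145° +29° = 174°
rotate_crank_by(+65°): θ ← 174° +65° = 239°
rotate_crank_by(+90°): θ ← 239° +90° = 329°
rotate_crank_by(+51°): θ ← 329° +51° = 380°
crank pin P = (r cos θ, r sin θ) = (24.432008, 8.892524)
h = r sin θ − e = 8.892524 − 18 = -9.107476
sin φ = h / L = -9.107476 / 148 = -0.06153700
φ = arcsin(-0.06153700) = -3.528040°

-3.5280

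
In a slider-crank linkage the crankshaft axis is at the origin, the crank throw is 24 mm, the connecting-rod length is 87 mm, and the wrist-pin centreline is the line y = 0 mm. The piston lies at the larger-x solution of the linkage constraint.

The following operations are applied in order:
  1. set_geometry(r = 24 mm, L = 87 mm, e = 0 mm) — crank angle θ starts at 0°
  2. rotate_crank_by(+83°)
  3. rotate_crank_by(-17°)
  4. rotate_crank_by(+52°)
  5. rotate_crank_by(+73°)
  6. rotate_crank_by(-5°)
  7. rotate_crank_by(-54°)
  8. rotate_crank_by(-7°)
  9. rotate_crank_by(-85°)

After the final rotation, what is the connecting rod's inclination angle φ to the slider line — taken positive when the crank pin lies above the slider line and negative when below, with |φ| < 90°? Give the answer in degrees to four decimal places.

set_geometry: r = 24 mm, L = 87 mm, e = 0 mm; θ ← 0°
rotate_crank_by(+83°): θ ← 0° +83° = 83°
rotate_crank_by(-17°): θ ← 83° -17° = 66°
rotate_crank_by(+52°): θ ← 66° +52° = 118°
rotate_crank_by(+73°): θ ← 118° +73° = 191°
rotate_crank_by(-5°): θ ← 191° -5° = 186°
rotate_crank_by(-54°): θ ← 186° -54° = 132°
rotate_crank_by(-7°): θ ← 132° -7° = 125°
rotate_crank_by(-85°): θ ← 125° -85° = 40°
crank pin P = (r cos θ, r sin θ) = (18.385067, 15.426903)
h = r sin θ − e = 15.426903 − 0 = 15.426903
sin φ = h / L = 15.426903 / 87 = 0.17732072
φ = arcsin(0.17732072) = 10.213738°

10.2137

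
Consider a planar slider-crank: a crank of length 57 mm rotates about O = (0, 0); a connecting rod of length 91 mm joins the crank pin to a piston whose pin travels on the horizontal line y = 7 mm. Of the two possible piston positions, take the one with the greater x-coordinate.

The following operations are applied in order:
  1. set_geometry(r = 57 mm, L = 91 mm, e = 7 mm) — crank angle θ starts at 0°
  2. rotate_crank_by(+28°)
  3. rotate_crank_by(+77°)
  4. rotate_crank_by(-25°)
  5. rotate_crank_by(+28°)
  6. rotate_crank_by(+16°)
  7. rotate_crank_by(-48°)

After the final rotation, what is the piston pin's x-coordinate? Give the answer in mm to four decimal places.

90.9092

set_geometry: r = 57 mm, L = 91 mm, e = 7 mm; θ ← 0°
rotate_crank_by(+28°): θ ← 0° +28° = 28°
rotate_crank_by(+77°): θ ← 28° +77° = 105°
rotate_crank_by(-25°): θ ← 105° -25° = 80°
rotate_crank_by(+28°): θ ← 80° +28° = 108°
rotate_crank_by(+16°): θ ← 108° +16° = 124°
rotate_crank_by(-48°): θ ← 124° -48° = 76°
crank pin P = (r cos θ, r sin θ) = (13.789548, 55.306856)
h = r sin θ − e = 55.306856 − 7 = 48.306856
x = r cos θ + √(L² − h²) = 13.789548 + √(8281.0 − 2333.5524) = 13.789548 + 77.119697 = 90.909245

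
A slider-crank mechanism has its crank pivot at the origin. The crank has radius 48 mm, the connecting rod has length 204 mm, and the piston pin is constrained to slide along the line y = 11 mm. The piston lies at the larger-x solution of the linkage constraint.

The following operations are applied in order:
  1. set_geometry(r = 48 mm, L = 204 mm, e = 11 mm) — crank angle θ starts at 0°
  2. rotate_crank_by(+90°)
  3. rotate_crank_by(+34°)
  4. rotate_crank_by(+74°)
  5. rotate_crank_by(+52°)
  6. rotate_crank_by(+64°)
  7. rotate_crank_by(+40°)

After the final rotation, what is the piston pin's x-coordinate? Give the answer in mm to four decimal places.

251.1073

set_geometry: r = 48 mm, L = 204 mm, e = 11 mm; θ ← 0°
rotate_crank_by(+90°): θ ← 0° +90° = 90°
rotate_crank_by(+34°): θ ← 90° +34° = 124°
rotate_crank_by(+74°): θ ← 124° +74° = 198°
rotate_crank_by(+52°): θ ← 198° +52° = 250°
rotate_crank_by(+64°): θ ← 250° +64° = 314°
rotate_crank_by(+40°): θ ← 314° +40° = 354°
crank pin P = (r cos θ, r sin θ) = (47.737051, -5.017366)
h = r sin θ − e = -5.017366 − 11 = -16.017366
x = r cos θ + √(L² − h²) = 47.737051 + √(41616.0 − 256.5560) = 47.737051 + 203.370214 = 251.107265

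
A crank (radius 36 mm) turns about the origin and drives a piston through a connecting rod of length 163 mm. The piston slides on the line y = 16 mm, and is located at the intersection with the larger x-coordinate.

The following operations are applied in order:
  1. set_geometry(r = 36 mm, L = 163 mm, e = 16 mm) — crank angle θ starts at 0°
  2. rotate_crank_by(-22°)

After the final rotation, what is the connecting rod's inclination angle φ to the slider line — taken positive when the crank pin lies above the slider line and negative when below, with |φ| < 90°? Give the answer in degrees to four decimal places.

-10.4219

set_geometry: r = 36 mm, L = 163 mm, e = 16 mm; θ ← 0°
rotate_crank_by(-22°): θ ← 0° -22° = -22°
crank pin P = (r cos θ, r sin θ) = (33.378619, -13.485837)
h = r sin θ − e = -13.485837 − 16 = -29.485837
sin φ = h / L = -29.485837 / 163 = -0.18089471
φ = arcsin(-0.18089471) = -10.421878°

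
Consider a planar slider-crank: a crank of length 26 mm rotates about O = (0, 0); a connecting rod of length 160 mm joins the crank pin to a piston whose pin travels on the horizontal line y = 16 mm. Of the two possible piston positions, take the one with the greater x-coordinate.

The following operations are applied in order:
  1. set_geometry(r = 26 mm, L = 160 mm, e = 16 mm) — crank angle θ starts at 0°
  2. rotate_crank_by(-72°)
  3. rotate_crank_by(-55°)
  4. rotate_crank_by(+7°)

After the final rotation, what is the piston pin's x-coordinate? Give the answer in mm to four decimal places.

142.2948

set_geometry: r = 26 mm, L = 160 mm, e = 16 mm; θ ← 0°
rotate_crank_by(-72°): θ ← 0° -72° = -72°
rotate_crank_by(-55°): θ ← -72° -55° = -127°
rotate_crank_by(+7°): θ ← -127° +7° = -120°
crank pin P = (r cos θ, r sin θ) = (-13.000000, -22.516660)
h = r sin θ − e = -22.516660 − 16 = -38.516660
x = r cos θ + √(L² − h²) = -13.000000 + √(25600.0 − 1483.5331) = -13.000000 + 155.294774 = 142.294774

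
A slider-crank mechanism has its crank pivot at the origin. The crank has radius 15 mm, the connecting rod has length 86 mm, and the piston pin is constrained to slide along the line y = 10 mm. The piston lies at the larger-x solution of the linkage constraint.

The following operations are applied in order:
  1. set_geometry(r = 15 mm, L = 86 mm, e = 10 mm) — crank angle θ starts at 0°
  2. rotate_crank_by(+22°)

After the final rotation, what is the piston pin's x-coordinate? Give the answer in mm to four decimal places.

set_geometry: r = 15 mm, L = 86 mm, e = 10 mm; θ ← 0°
rotate_crank_by(+22°): θ ← 0° +22° = 22°
crank pin P = (r cos θ, r sin θ) = (13.907758, 5.619099)
h = r sin θ − e = 5.619099 − 10 = -4.380901
x = r cos θ + √(L² − h²) = 13.907758 + √(7396.0 − 19.1923) = 13.907758 + 85.888344 = 99.796102

99.7961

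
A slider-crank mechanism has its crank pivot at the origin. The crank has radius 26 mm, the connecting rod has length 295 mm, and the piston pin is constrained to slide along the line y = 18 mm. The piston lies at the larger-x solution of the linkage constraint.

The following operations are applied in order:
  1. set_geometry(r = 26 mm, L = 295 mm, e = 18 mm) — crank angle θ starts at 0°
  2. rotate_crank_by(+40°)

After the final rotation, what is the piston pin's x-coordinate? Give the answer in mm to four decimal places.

set_geometry: r = 26 mm, L = 295 mm, e = 18 mm; θ ← 0°
rotate_crank_by(+40°): θ ← 0° +40° = 40°
crank pin P = (r cos θ, r sin θ) = (19.917156, 16.712478)
h = r sin θ − e = 16.712478 − 18 = -1.287522
x = r cos θ + √(L² − h²) = 19.917156 + √(87025.0 − 1.6577) = 19.917156 + 294.997190 = 314.914346

314.9143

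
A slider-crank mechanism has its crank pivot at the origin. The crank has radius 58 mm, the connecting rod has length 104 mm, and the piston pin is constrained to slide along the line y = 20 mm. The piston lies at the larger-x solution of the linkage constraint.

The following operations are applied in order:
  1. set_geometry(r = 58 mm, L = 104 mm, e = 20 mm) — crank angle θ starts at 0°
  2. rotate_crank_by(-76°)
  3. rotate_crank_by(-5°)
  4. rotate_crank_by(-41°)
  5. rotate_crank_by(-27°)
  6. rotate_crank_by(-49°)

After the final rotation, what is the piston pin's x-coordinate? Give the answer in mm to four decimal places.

48.8180

set_geometry: r = 58 mm, L = 104 mm, e = 20 mm; θ ← 0°
rotate_crank_by(-76°): θ ← 0° -76° = -76°
rotate_crank_by(-5°): θ ← -76° -5° = -81°
rotate_crank_by(-41°): θ ← -81° -41° = -122°
rotate_crank_by(-27°): θ ← -122° -27° = -149°
rotate_crank_by(-49°): θ ← -149° -49° = -198°
crank pin P = (r cos θ, r sin θ) = (-55.161278, 17.922986)
h = r sin θ − e = 17.922986 − 20 = -2.077014
x = r cos θ + √(L² − h²) = -55.161278 + √(10816.0 − 4.3140) = -55.161278 + 103.979258 = 48.817980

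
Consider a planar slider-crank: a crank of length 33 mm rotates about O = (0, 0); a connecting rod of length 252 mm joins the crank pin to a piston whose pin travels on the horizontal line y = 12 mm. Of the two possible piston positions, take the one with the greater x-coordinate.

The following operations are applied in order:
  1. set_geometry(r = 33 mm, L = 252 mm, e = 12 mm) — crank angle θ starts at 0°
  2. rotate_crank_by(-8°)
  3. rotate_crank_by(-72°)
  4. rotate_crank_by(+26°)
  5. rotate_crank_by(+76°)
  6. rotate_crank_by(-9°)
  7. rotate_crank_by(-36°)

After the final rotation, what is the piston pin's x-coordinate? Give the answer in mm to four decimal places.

281.1440

set_geometry: r = 33 mm, L = 252 mm, e = 12 mm; θ ← 0°
rotate_crank_by(-8°): θ ← 0° -8° = -8°
rotate_crank_by(-72°): θ ← -8° -72° = -80°
rotate_crank_by(+26°): θ ← -80° +26° = -54°
rotate_crank_by(+76°): θ ← -54° +76° = 22°
rotate_crank_by(-9°): θ ← 22° -9° = 13°
rotate_crank_by(-36°): θ ← 13° -36° = -23°
crank pin P = (r cos θ, r sin θ) = (30.376660, -12.894127)
h = r sin θ − e = -12.894127 − 12 = -24.894127
x = r cos θ + √(L² − h²) = 30.376660 + √(63504.0 − 619.7176) = 30.376660 + 250.767387 = 281.144047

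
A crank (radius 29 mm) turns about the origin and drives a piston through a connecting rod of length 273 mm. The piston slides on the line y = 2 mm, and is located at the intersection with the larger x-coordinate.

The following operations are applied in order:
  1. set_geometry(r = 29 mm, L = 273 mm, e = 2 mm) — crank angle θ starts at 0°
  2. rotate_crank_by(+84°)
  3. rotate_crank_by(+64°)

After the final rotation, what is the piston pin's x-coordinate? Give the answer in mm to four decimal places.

set_geometry: r = 29 mm, L = 273 mm, e = 2 mm; θ ← 0°
rotate_crank_by(+84°): θ ← 0° +84° = 84°
rotate_crank_by(+64°): θ ← 84° +64° = 148°
crank pin P = (r cos θ, r sin θ) = (-24.593395, 15.367659)
h = r sin θ − e = 15.367659 − 2 = 13.367659
x = r cos θ + √(L² − h²) = -24.593395 + √(74529.0 − 178.6943) = -24.593395 + 272.672525 = 248.079130

248.0791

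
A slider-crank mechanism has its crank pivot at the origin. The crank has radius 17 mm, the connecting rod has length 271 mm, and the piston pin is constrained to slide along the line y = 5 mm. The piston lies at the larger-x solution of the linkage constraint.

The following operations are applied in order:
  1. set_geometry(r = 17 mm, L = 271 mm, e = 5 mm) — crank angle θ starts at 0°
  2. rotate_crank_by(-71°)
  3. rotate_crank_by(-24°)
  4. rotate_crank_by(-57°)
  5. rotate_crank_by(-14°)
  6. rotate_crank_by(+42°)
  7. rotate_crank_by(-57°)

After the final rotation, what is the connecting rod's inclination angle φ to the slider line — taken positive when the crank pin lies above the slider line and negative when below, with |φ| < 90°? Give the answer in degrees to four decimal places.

-0.9944

set_geometry: r = 17 mm, L = 271 mm, e = 5 mm; θ ← 0°
rotate_crank_by(-71°): θ ← 0° -71° = -71°
rotate_crank_by(-24°): θ ← -71° -24° = -95°
rotate_crank_by(-57°): θ ← -95° -57° = -152°
rotate_crank_by(-14°): θ ← -152° -14° = -166°
rotate_crank_by(+42°): θ ← -166° +42° = -124°
rotate_crank_by(-57°): θ ← -124° -57° = -181°
crank pin P = (r cos θ, r sin θ) = (-16.997411, 0.296691)
h = r sin θ − e = 0.296691 − 5 = -4.703309
sin φ = h / L = -4.703309 / 271 = -0.01735538
φ = arcsin(-0.01735538) = -0.994440°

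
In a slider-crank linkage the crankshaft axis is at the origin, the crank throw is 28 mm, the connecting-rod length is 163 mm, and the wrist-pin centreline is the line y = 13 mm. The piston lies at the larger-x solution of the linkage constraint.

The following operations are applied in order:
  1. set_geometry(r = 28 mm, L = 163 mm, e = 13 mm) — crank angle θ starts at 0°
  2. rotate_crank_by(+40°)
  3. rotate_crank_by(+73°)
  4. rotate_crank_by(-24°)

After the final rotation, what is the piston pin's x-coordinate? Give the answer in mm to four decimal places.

set_geometry: r = 28 mm, L = 163 mm, e = 13 mm; θ ← 0°
rotate_crank_by(+40°): θ ← 0° +40° = 40°
rotate_crank_by(+73°): θ ← 40° +73° = 113°
rotate_crank_by(-24°): θ ← 113° -24° = 89°
crank pin P = (r cos θ, r sin θ) = (0.488667, 27.995735)
h = r sin θ − e = 27.995735 − 13 = 14.995735
x = r cos θ + √(L² − h²) = 0.488667 + √(26569.0 − 224.8721) = 0.488667 + 162.308743 = 162.797410

162.7974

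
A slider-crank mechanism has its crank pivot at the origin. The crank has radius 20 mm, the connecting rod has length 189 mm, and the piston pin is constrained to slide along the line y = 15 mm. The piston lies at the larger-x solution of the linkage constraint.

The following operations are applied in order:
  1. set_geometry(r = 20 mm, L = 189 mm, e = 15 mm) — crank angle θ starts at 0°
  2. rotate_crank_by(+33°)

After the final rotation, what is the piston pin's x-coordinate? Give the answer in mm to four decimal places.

set_geometry: r = 20 mm, L = 189 mm, e = 15 mm; θ ← 0°
rotate_crank_by(+33°): θ ← 0° +33° = 33°
crank pin P = (r cos θ, r sin θ) = (16.773411, 10.892781)
h = r sin θ − e = 10.892781 − 15 = -4.107219
x = r cos θ + √(L² − h²) = 16.773411 + √(35721.0 − 16.8693) = 16.773411 + 188.955367 = 205.728778

205.7288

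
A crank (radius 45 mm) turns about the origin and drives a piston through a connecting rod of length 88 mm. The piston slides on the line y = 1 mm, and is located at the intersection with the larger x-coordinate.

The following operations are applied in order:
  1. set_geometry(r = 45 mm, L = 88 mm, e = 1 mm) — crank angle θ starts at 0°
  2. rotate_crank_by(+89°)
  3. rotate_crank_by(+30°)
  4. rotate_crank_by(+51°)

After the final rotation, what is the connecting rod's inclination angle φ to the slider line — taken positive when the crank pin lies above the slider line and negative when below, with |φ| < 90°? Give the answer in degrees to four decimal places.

4.4411

set_geometry: r = 45 mm, L = 88 mm, e = 1 mm; θ ← 0°
rotate_crank_by(+89°): θ ← 0° +89° = 89°
rotate_crank_by(+30°): θ ← 89° +30° = 119°
rotate_crank_by(+51°): θ ← 119° +51° = 170°
crank pin P = (r cos θ, r sin θ) = (-44.316349, 7.814168)
h = r sin θ − e = 7.814168 − 1 = 6.814168
sin φ = h / L = 6.814168 / 88 = 0.07743373
φ = arcsin(0.07743373) = 4.441071°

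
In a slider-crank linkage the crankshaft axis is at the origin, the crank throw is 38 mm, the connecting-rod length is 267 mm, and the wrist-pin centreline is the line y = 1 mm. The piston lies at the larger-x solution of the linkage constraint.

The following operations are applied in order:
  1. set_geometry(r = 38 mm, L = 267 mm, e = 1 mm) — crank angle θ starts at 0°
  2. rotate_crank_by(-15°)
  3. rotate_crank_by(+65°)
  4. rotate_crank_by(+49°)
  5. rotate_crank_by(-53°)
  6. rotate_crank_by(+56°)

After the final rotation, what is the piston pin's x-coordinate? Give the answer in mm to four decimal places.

set_geometry: r = 38 mm, L = 267 mm, e = 1 mm; θ ← 0°
rotate_crank_by(-15°): θ ← 0° -15° = -15°
rotate_crank_by(+65°): θ ← -15° +65° = 50°
rotate_crank_by(+49°): θ ← 50° +49° = 99°
rotate_crank_by(-53°): θ ← 99° -53° = 46°
rotate_crank_by(+56°): θ ← 46° +56° = 102°
crank pin P = (r cos θ, r sin θ) = (-7.900644, 37.169609)
h = r sin θ − e = 37.169609 − 1 = 36.169609
x = r cos θ + √(L² − h²) = -7.900644 + √(71289.0 − 1308.2406) = -7.900644 + 264.538767 = 256.638123

256.6381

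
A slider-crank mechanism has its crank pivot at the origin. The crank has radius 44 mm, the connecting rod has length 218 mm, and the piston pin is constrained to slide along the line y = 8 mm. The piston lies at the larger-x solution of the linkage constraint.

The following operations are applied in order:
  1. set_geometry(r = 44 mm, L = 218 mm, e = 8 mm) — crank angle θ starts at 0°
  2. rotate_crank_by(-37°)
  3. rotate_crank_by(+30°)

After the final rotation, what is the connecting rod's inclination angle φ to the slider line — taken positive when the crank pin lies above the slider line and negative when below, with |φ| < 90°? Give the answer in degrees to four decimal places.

-3.5141

set_geometry: r = 44 mm, L = 218 mm, e = 8 mm; θ ← 0°
rotate_crank_by(-37°): θ ← 0° -37° = -37°
rotate_crank_by(+30°): θ ← -37° +30° = -7°
crank pin P = (r cos θ, r sin θ) = (43.672031, -5.362251)
h = r sin θ − e = -5.362251 − 8 = -13.362251
sin φ = h / L = -13.362251 / 218 = -0.06129473
φ = arcsin(-0.06129473) = -3.514132°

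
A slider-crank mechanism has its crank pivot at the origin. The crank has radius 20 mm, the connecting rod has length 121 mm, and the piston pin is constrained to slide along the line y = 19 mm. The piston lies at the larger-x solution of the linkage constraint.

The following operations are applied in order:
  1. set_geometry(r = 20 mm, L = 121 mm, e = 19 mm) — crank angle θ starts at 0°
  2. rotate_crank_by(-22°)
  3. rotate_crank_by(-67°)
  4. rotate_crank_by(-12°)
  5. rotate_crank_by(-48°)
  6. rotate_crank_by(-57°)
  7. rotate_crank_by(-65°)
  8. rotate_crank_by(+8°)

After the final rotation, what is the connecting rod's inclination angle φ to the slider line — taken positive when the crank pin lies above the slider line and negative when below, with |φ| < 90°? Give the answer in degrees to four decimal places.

0.4029

set_geometry: r = 20 mm, L = 121 mm, e = 19 mm; θ ← 0°
rotate_crank_by(-22°): θ ← 0° -22° = -22°
rotate_crank_by(-67°): θ ← -22° -67° = -89°
rotate_crank_by(-12°): θ ← -89° -12° = -101°
rotate_crank_by(-48°): θ ← -101° -48° = -149°
rotate_crank_by(-57°): θ ← -149° -57° = -206°
rotate_crank_by(-65°): θ ← -206° -65° = -271°
rotate_crank_by(+8°): θ ← -271° +8° = -263°
crank pin P = (r cos θ, r sin θ) = (-2.437387, 19.850923)
h = r sin θ − e = 19.850923 − 19 = 0.850923
sin φ = h / L = 0.850923 / 121 = 0.00703242
φ = arcsin(0.00703242) = 0.402931°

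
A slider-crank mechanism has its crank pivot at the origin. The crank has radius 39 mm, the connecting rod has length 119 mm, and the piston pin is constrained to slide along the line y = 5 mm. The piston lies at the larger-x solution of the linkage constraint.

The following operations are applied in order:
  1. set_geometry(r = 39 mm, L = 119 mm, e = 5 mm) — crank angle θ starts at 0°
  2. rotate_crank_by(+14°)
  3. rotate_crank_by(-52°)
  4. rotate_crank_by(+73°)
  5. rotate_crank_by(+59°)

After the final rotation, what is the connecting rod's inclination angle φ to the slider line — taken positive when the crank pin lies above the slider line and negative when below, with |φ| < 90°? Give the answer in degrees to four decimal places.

set_geometry: r = 39 mm, L = 119 mm, e = 5 mm; θ ← 0°
rotate_crank_by(+14°): θ ← 0° +14° = 14°
rotate_crank_by(-52°): θ ← 14° -52° = -38°
rotate_crank_by(+73°): θ ← -38° +73° = 35°
rotate_crank_by(+59°): θ ← 35° +59° = 94°
crank pin P = (r cos θ, r sin θ) = (-2.720502, 38.904998)
h = r sin θ − e = 38.904998 − 5 = 33.904998
sin φ = h / L = 33.904998 / 119 = 0.28491595
φ = arcsin(0.28491595) = 16.553825°

16.5538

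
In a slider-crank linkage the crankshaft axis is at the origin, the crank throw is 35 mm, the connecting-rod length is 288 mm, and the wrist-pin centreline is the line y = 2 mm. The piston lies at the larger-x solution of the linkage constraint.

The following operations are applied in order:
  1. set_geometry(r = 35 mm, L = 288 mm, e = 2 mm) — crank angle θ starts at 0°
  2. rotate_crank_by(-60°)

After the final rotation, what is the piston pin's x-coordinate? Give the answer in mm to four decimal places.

set_geometry: r = 35 mm, L = 288 mm, e = 2 mm; θ ← 0°
rotate_crank_by(-60°): θ ← 0° -60° = -60°
crank pin P = (r cos θ, r sin θ) = (17.500000, -30.310889)
h = r sin θ − e = -30.310889 − 2 = -32.310889
x = r cos θ + √(L² − h²) = 17.500000 + √(82944.0 − 1043.9936) = 17.500000 + 286.181772 = 303.681772

303.6818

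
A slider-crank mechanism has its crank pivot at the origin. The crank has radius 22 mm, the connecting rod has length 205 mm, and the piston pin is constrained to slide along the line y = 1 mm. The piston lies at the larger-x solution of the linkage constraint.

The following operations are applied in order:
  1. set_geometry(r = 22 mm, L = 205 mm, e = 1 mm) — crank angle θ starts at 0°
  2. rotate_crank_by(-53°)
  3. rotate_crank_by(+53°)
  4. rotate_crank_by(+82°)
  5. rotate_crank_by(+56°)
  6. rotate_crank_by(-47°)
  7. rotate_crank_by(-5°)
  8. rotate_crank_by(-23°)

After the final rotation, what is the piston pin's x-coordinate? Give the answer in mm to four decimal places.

set_geometry: r = 22 mm, L = 205 mm, e = 1 mm; θ ← 0°
rotate_crank_by(-53°): θ ← 0° -53° = -53°
rotate_crank_by(+53°): θ ← -53° +53° = 0°
rotate_crank_by(+82°): θ ← 0° +82° = 82°
rotate_crank_by(+56°): θ ← 82° +56° = 138°
rotate_crank_by(-47°): θ ← 138° -47° = 91°
rotate_crank_by(-5°): θ ← 91° -5° = 86°
rotate_crank_by(-23°): θ ← 86° -23° = 63°
crank pin P = (r cos θ, r sin θ) = (9.987791, 19.602144)
h = r sin θ − e = 19.602144 − 1 = 18.602144
x = r cos θ + √(L² − h²) = 9.987791 + √(42025.0 − 346.0397) = 9.987791 + 204.154256 = 214.142047

214.1420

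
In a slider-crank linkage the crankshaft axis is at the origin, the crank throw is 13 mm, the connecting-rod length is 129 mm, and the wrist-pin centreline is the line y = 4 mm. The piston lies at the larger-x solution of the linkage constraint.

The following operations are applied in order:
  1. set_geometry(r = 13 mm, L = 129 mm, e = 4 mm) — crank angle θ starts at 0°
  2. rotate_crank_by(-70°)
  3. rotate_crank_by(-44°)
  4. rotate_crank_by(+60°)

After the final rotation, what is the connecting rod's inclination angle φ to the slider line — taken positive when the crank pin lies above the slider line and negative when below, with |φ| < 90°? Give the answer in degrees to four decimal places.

set_geometry: r = 13 mm, L = 129 mm, e = 4 mm; θ ← 0°
rotate_crank_by(-70°): θ ← 0° -70° = -70°
rotate_crank_by(-44°): θ ← -70° -44° = -114°
rotate_crank_by(+60°): θ ← -114° +60° = -54°
crank pin P = (r cos θ, r sin θ) = (7.641208, -10.517221)
h = r sin θ − e = -10.517221 − 4 = -14.517221
sin φ = h / L = -14.517221 / 129 = -0.11253660
φ = arcsin(-0.11253660) = -6.461560°

-6.4616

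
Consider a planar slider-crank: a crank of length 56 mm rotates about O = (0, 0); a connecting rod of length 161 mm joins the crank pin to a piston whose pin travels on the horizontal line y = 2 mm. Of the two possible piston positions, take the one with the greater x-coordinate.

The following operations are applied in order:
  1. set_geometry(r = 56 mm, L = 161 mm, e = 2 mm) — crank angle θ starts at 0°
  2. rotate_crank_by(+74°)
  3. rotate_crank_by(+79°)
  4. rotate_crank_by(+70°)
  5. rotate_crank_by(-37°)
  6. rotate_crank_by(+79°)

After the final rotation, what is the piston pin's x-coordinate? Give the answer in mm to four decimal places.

set_geometry: r = 56 mm, L = 161 mm, e = 2 mm; θ ← 0°
rotate_crank_by(+74°): θ ← 0° +74° = 74°
rotate_crank_by(+79°): θ ← 74° +79° = 153°
rotate_crank_by(+70°): θ ← 153° +70° = 223°
rotate_crank_by(-37°): θ ← 223° -37° = 186°
rotate_crank_by(+79°): θ ← 186° +79° = 265°
crank pin P = (r cos θ, r sin θ) = (-4.880722, -55.786903)
h = r sin θ − e = -55.786903 − 2 = -57.786903
x = r cos θ + √(L² − h²) = -4.880722 + √(25921.0 − 3339.3262) = -4.880722 + 150.271999 = 145.391278

145.3913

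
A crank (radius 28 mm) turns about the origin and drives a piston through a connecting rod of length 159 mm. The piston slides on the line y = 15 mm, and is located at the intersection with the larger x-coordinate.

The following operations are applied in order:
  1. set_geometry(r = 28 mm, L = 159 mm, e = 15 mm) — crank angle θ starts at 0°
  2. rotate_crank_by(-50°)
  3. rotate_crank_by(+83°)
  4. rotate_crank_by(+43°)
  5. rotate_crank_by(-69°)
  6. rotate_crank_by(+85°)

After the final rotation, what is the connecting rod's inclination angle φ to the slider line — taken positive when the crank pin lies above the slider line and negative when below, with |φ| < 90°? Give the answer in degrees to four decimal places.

set_geometry: r = 28 mm, L = 159 mm, e = 15 mm; θ ← 0°
rotate_crank_by(-50°): θ ← 0° -50° = -50°
rotate_crank_by(+83°): θ ← -50° +83° = 33°
rotate_crank_by(+43°): θ ← 33° +43° = 76°
rotate_crank_by(-69°): θ ← 76° -69° = 7°
rotate_crank_by(+85°): θ ← 7° +85° = 92°
crank pin P = (r cos θ, r sin θ) = (-0.977186, 27.982943)
h = r sin θ − e = 27.982943 − 15 = 12.982943
sin φ = h / L = 12.982943 / 159 = 0.08165373
φ = arcsin(0.08165373) = 4.683629°

4.6836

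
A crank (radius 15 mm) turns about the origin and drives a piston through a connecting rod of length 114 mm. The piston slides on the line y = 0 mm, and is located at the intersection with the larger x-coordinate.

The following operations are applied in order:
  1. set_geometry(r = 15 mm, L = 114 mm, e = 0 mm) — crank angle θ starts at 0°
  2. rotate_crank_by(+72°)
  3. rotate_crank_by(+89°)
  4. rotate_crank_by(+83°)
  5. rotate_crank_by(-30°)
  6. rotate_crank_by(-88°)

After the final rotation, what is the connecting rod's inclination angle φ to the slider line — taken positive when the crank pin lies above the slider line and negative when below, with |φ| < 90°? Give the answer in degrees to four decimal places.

6.1107

set_geometry: r = 15 mm, L = 114 mm, e = 0 mm; θ ← 0°
rotate_crank_by(+72°): θ ← 0° +72° = 72°
rotate_crank_by(+89°): θ ← 72° +89° = 161°
rotate_crank_by(+83°): θ ← 161° +83° = 244°
rotate_crank_by(-30°): θ ← 244° -30° = 214°
rotate_crank_by(-88°): θ ← 214° -88° = 126°
crank pin P = (r cos θ, r sin θ) = (-8.816779, 12.135255)
h = r sin θ − e = 12.135255 − 0 = 12.135255
sin φ = h / L = 12.135255 / 114 = 0.10644960
φ = arcsin(0.10644960) = 6.110691°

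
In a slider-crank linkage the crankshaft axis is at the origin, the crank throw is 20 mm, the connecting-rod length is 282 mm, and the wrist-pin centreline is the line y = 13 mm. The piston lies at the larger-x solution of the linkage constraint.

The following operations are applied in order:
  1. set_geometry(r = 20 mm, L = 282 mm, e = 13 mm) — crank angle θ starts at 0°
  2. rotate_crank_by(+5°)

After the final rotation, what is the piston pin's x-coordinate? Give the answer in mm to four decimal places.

301.6991

set_geometry: r = 20 mm, L = 282 mm, e = 13 mm; θ ← 0°
rotate_crank_by(+5°): θ ← 0° +5° = 5°
crank pin P = (r cos θ, r sin θ) = (19.923894, 1.743115)
h = r sin θ − e = 1.743115 − 13 = -11.256885
x = r cos θ + √(L² − h²) = 19.923894 + √(79524.0 − 126.7175) = 19.923894 + 281.775234 = 301.699128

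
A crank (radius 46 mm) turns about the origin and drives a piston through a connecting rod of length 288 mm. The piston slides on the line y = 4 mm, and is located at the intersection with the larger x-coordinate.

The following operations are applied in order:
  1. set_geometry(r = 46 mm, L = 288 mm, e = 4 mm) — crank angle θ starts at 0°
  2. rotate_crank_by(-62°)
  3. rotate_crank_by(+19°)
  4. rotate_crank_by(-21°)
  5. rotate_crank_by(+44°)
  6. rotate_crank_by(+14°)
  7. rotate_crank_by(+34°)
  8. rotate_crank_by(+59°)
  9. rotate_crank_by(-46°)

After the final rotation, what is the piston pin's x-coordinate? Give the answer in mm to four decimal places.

321.5244

set_geometry: r = 46 mm, L = 288 mm, e = 4 mm; θ ← 0°
rotate_crank_by(-62°): θ ← 0° -62° = -62°
rotate_crank_by(+19°): θ ← -62° +19° = -43°
rotate_crank_by(-21°): θ ← -43° -21° = -64°
rotate_crank_by(+44°): θ ← -64° +44° = -20°
rotate_crank_by(+14°): θ ← -20° +14° = -6°
rotate_crank_by(+34°): θ ← -6° +34° = 28°
rotate_crank_by(+59°): θ ← 28° +59° = 87°
rotate_crank_by(-46°): θ ← 87° -46° = 41°
crank pin P = (r cos θ, r sin θ) = (34.716641, 30.178715)
h = r sin θ − e = 30.178715 − 4 = 26.178715
x = r cos θ + √(L² − h²) = 34.716641 + √(82944.0 − 685.3251) = 34.716641 + 286.807732 = 321.524372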